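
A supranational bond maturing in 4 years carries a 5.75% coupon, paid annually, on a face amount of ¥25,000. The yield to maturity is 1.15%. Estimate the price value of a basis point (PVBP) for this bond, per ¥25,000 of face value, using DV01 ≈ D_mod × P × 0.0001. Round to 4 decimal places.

¥10.8176

Periodic yield y = 0.0115.
  t   CF        PV=CF/(1+0.0115)^t    t·PV
  1     1,437.50     1,421.1567     1,421.1567
  2     1,437.50     1,404.9992     2,809.9984
  3     1,437.50     1,389.0254     4,167.0762
  4    26,437.50    25,255.5503   101,022.2013
  Σ                 29,470.7316   109,420.4326
P = 29,470.7316; D_Mac = 3.71285 yrs; D_mod = 3.67064 yrs.
DV01 ≈ 3.67064 × 29,470.7316 × 0.0001 = 10.817640.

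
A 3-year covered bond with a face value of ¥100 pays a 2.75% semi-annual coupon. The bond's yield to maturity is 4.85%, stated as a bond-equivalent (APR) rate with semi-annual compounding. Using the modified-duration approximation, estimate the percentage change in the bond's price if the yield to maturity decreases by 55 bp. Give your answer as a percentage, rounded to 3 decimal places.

Periodic yield y = 0.02425. Modified duration first:
  t   CF        PV=CF/(1+0.02425)^t    t·PV
  1        1.375         1.3424         1.3424
  2        1.375         1.3107         2.6213
  3        1.375         1.2796         3.8389
  4        1.375         1.2493         4.9973
  5        1.375         1.2198         6.0988
  6      101.375        87.8001       526.8006
  Σ                     94.2019       545.6994
P = 94.2019; D_Mac = 5.79287 half-year periods = 2.89643 yrs; D_mod = 2.89643/(1+0.02425) = 2.82786 yrs.
ΔP/P ≈ -D_mod · Δy = -2.82786 × (-0.0055) = +0.015553 = +1.5553%.

+1.555%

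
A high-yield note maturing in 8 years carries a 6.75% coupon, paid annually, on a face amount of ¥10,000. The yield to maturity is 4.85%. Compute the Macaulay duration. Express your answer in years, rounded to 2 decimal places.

Periodic yield y = 0.0485. Discount each cash flow and weight by its year:
  t   CF        PV=CF/(1+0.0485)^t    t·PV
  1       675.00       643.7768       643.7768
  2       675.00       613.9979     1,227.9958
  3       675.00       585.5965     1,756.7895
  4       675.00       558.5088     2,234.0353
  5       675.00       532.6741     2,663.3706
  6       675.00       508.0345     3,048.2067
  7       675.00       484.5345     3,391.7417
  8    10,675.00     7,308.3680    58,466.9437
  Σ                 11,235.4911    73,432.8602
Price P = Σ PV = 11,235.4911.
Macaulay duration = Σ(t·PV) / P = 73,432.8602 / 11,235.4911 = 6.53579 years.

6.54 years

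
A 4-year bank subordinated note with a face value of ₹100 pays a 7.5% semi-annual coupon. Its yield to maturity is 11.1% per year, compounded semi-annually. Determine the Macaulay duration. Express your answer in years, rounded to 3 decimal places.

3.494 years

Periodic yield y = 0.0555. Discount each cash flow and weight by its period:
  t   CF        PV=CF/(1+0.0555)^t    t·PV
  1         3.75         3.5528         3.5528
  2         3.75         3.3660         6.7320
  3         3.75         3.1890         9.5670
  4         3.75         3.0213        12.0853
  5         3.75         2.8625        14.3123
  6         3.75         2.7120        16.2717
  7         3.75         2.5694        17.9855
  8       103.75        67.3476       538.7809
  Σ                     88.6205       619.2876
Price P = Σ PV = 88.6205.
Macaulay duration = Σ(t·PV) / P = 619.2876 / 88.6205 = 6.98808 half-year periods.
In years: 6.98808 / 2 = 3.49404 years.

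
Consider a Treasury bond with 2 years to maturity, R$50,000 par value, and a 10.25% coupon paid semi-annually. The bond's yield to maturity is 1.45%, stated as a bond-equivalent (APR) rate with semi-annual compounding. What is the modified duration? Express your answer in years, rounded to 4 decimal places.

1.8570 years

Periodic yield y = 0.00725. First find Macaulay duration:
  t   CF        PV=CF/(1+0.00725)^t    t·PV
  1     2,562.50     2,544.0556     2,544.0556
  2     2,562.50     2,525.7440     5,051.4879
  3     2,562.50     2,507.5641     7,522.6923
  4    52,562.50    51,065.4201   204,261.6803
  Σ                 58,642.7837   219,379.9162
P = 58,642.7837; Macaulay duration = 219,379.9162 / 58,642.7837 = 3.74095 half-year periods = 1.87048 years.
Modified duration = D_Mac / (1 + y) = 1.87048 / 1.00725 = 1.85701 years.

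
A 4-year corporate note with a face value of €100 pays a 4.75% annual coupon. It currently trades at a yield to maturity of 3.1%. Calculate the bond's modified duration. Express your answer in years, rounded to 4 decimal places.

Periodic yield y = 0.031. First find Macaulay duration:
  t   CF        PV=CF/(1+0.031)^t    t·PV
  1         4.75         4.6072         4.6072
  2         4.75         4.4686         8.9373
  3         4.75         4.3343        13.0029
  4       104.75        92.7085       370.8338
  Σ                    106.1186       397.3812
P = 106.1186; Macaulay duration = 397.3812 / 106.1186 = 3.74469 years.
Modified duration = D_Mac / (1 + y) = 3.74469 / 1.031 = 3.63210 years.

3.6321 years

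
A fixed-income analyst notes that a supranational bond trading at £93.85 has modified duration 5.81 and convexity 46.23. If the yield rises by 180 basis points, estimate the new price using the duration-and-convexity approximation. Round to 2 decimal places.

£84.74

Duration effect: -D_mod·Δy = -5.81 × (+0.018) = -0.104580
Convexity effect: ½·C·(Δy)² = 0.5 × 46.23 × (0.018)² = +0.00748926
ΔP/P ≈ -0.104580 + 0.00748926 = -0.09709074
New price ≈ 93.85 × (1 - 0.09709074) = 84.738034051.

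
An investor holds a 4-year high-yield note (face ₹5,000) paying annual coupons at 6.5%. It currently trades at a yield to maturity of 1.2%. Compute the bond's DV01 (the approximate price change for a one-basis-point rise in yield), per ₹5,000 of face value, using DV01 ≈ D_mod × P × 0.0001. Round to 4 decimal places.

Periodic yield y = 0.012.
  t   CF        PV=CF/(1+0.012)^t    t·PV
  1       325.00       321.1462       321.1462
  2       325.00       317.3382       634.6764
  3       325.00       313.5753       940.7259
  4     5,325.00     5,076.8878    20,307.5510
  Σ                  6,028.9475    22,204.0995
P = 6,028.9475; D_Mac = 3.68291 yrs; D_mod = 3.63924 yrs.
DV01 ≈ 3.63924 × 6,028.9475 × 0.0001 = 2.194081.

₹2.1941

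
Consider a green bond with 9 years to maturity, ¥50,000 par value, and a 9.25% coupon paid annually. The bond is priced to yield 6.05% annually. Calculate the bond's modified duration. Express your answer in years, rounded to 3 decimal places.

6.352 years

Periodic yield y = 0.0605. First find Macaulay duration:
  t   CF        PV=CF/(1+0.0605)^t    t·PV
  1     4,625.00     4,361.1504     4,361.1504
  2     4,625.00     4,112.3530     8,224.7061
  3     4,625.00     3,877.7492    11,633.2476
  4     4,625.00     3,656.5292    14,626.1168
  5     4,625.00     3,447.9295    17,239.6473
  6     4,625.00     3,251.2300    19,507.3803
  7     4,625.00     3,065.7520    21,460.2643
  8     4,625.00     2,890.8553    23,126.8424
  9    54,625.00    32,195.5163   289,759.6469
  Σ                 60,859.0650   409,939.0022
P = 60,859.0650; Macaulay duration = 409,939.0022 / 60,859.0650 = 6.73587 years.
Modified duration = D_Mac / (1 + y) = 6.73587 / 1.0605 = 6.35160 years.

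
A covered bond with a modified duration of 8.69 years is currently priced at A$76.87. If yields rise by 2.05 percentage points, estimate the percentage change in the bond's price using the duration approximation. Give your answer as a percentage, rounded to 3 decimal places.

Duration approximation: ΔP/P ≈ -D_mod · Δy = -8.69 × (+0.0205) = -0.178145.
As a percentage: -17.8145%.

-17.815%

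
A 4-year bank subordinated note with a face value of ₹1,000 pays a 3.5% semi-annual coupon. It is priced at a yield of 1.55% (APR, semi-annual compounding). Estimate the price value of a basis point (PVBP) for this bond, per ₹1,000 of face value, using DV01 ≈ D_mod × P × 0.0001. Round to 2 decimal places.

Periodic yield y = 0.00775.
  t   CF        PV=CF/(1+0.00775)^t    t·PV
  1        17.50        17.3654        17.3654
  2        17.50        17.2319        34.4637
  3        17.50        17.0994        51.2981
  4        17.50        16.9679        67.8714
  5        17.50        16.8374        84.1868
  6        17.50        16.7079       100.2472
  7        17.50        16.5794       116.0557
  8     1,017.50       956.5594     7,652.4755
  Σ                  1,075.3486     8,123.9639
P = 1,075.3486; D_Mac = 7.55473 half-year periods = 3.77736 yrs; D_mod = 3.74831 yrs.
DV01 ≈ 3.74831 × 1,075.3486 × 0.0001 = 0.403074.

₹0.40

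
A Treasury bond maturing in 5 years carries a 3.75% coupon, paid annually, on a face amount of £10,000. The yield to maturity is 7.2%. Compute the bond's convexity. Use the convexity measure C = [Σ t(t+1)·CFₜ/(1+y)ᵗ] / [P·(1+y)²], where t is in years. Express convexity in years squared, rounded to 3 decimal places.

With y = 0.072:
  t   CF        PV=CF/(1+0.072)^t    t·PV        t(t+1)·PV
  1       375.00       349.8134       349.8134         699.6269
  2       375.00       326.3185       652.6370       1,957.9110
  3       375.00       304.4016       913.2048       3,652.8190
  4       375.00       283.9567     1,135.8268       5,679.1341
  5    10,375.00     7,328.4846    36,642.4229     219,854.5375
  Σ                  8,592.9748    39,693.9049     231,844.0285
P = 8,592.9748.
Convexity = Σ t(t+1)·PV / [P·(1+y)²] = 231,844.0285 / (8,592.9748 × 1.149184) = 23.47809.

23.478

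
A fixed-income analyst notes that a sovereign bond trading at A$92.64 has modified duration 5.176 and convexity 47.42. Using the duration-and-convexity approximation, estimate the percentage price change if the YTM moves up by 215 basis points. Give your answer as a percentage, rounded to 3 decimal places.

Duration effect: -D_mod·Δy = -5.176 × (+0.0215) = -0.111284
Convexity effect: ½·C·(Δy)² = 0.5 × 47.42 × (0.0215)² = +0.0109599475
ΔP/P ≈ -0.111284 + 0.0109599475 = -0.1003240525
= -10.03240525%.

-10.032%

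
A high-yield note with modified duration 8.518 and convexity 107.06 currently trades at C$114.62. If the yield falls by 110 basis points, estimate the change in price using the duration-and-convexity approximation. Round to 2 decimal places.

+C$11.48

Duration effect: -D_mod·Δy = -8.518 × (-0.011) = +0.093698
Convexity effect: ½·C·(Δy)² = 0.5 × 107.06 × (-0.011)² = +0.00647713
ΔP/P ≈ +0.093698 + 0.00647713 = +0.10017513
ΔP ≈ 114.62 × (+0.10017513) = +11.4820734006.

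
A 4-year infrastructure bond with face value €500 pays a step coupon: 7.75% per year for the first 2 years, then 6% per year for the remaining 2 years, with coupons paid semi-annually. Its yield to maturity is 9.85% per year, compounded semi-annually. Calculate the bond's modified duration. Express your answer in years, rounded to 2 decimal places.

Periodic yield y = 0.04925. First find Macaulay duration:
  t   CF        PV=CF/(1+0.04925)^t    t·PV
  1       19.375        18.4656        18.4656
  2       19.375        17.5988        35.1977
  3       19.375        16.7728        50.3183
  4       19.375        15.9855        63.9419
  5       15.000        11.7950        58.9748
  6       15.000        11.2413        67.4479
  7       15.000        10.7137        74.9957
  8      515.000       350.5705     2,804.5642
  Σ                    453.1431     3,173.9062
P = 453.1431; Macaulay duration = 3,173.9062 / 453.1431 = 7.00420 half-year periods = 3.50210 years.
Modified duration = D_Mac / (1 + y) = 3.50210 / 1.04925 = 3.33772 years.

3.34 years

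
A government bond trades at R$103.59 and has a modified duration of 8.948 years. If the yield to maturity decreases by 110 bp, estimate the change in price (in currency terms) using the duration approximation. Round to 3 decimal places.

Duration approximation: ΔP/P ≈ -D_mod · Δy = -8.948 × (-0.011) = +0.098428.
ΔP ≈ 103.59 × (+0.098428) = +10.19615652.

+R$10.196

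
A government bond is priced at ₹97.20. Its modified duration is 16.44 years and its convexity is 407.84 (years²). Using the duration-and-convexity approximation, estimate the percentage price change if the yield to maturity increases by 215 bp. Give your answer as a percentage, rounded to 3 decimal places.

Duration effect: -D_mod·Δy = -16.44 × (+0.0215) = -0.353460
Convexity effect: ½·C·(Δy)² = 0.5 × 407.84 × (0.0215)² = +0.09426202
ΔP/P ≈ -0.353460 + 0.09426202 = -0.25919798
= -25.919798%.

-25.920%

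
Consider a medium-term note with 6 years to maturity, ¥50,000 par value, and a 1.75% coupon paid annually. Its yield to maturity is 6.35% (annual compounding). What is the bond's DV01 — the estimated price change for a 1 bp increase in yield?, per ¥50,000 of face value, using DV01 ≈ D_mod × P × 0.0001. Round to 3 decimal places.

¥20.825

Periodic yield y = 0.0635.
  t   CF        PV=CF/(1+0.0635)^t    t·PV
  1       875.00       822.7551       822.7551
  2       875.00       773.6296     1,547.2592
  3       875.00       727.4373     2,182.3119
  4       875.00       684.0031     2,736.0124
  5       875.00       643.1623     3,215.8115
  6    50,875.00    35,162.4767   210,974.8599
  Σ                 38,813.4640   221,479.0100
P = 38,813.4640; D_Mac = 5.70624 yrs; D_mod = 5.36553 yrs.
DV01 ≈ 5.36553 × 38,813.4640 × 0.0001 = 20.825483.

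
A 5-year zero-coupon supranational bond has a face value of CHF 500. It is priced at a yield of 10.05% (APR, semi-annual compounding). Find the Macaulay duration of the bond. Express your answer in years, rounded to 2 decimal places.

A zero-coupon bond has a single cash flow at maturity, so its Macaulay duration equals its maturity: 5 years.
(Equivalently: 10 semi-annual periods ÷ 2 = 5 years.)

5.00 years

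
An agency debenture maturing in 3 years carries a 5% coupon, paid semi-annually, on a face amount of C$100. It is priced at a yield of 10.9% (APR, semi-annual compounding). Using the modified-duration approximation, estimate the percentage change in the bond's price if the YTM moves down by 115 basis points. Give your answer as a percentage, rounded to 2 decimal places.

Periodic yield y = 0.0545. Modified duration first:
  t   CF        PV=CF/(1+0.0545)^t    t·PV
  1         2.50         2.3708         2.3708
  2         2.50         2.2483         4.4965
  3         2.50         2.1321         6.3962
  4         2.50         2.0219         8.0875
  5         2.50         1.9174         9.5869
  6       102.50        74.5494       447.2966
  Σ                     85.2398       478.2345
P = 85.2398; D_Mac = 5.61046 half-year periods = 2.80523 yrs; D_mod = 2.80523/(1+0.0545) = 2.66025 yrs.
ΔP/P ≈ -D_mod · Δy = -2.66025 × (-0.0115) = +0.030593 = +3.0593%.

+3.06%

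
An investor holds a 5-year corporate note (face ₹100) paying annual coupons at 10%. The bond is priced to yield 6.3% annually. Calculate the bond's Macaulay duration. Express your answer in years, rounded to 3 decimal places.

4.232 years

Periodic yield y = 0.063. Discount each cash flow and weight by its year:
  t   CF        PV=CF/(1+0.063)^t    t·PV
  1        10.00         9.4073         9.4073
  2        10.00         8.8498        17.6996
  3        10.00         8.3253        24.9759
  4        10.00         7.8319        31.3276
  5       110.00        81.0450       405.2251
  Σ                    115.4594       488.6356
Price P = Σ PV = 115.4594.
Macaulay duration = Σ(t·PV) / P = 488.6356 / 115.4594 = 4.23210 years.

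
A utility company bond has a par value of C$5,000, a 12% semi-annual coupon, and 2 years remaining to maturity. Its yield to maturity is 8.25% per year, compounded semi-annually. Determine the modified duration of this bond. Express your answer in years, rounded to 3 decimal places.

Periodic yield y = 0.04125. First find Macaulay duration:
  t   CF        PV=CF/(1+0.04125)^t    t·PV
  1       300.00       288.1152       288.1152
  2       300.00       276.7013       553.4026
  3       300.00       265.7396       797.2187
  4     5,300.00     4,508.7464    18,034.9857
  Σ                  5,339.3026    19,673.7223
P = 5,339.3026; Macaulay duration = 19,673.7223 / 5,339.3026 = 3.68470 half-year periods = 1.84235 years.
Modified duration = D_Mac / (1 + y) = 1.84235 / 1.04125 = 1.76936 years.

1.769 years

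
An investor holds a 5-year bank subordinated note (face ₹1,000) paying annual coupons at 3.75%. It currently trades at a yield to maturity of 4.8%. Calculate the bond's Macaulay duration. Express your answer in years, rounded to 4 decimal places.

Periodic yield y = 0.048. Discount each cash flow and weight by its year:
  t   CF        PV=CF/(1+0.048)^t    t·PV
  1        37.50        35.7824        35.7824
  2        37.50        34.1436        68.2871
  3        37.50        32.5797        97.7392
  4        37.50        31.0875       124.3501
  5     1,037.50       820.6948     4,103.4741
  Σ                    954.2881     4,429.6329
Price P = Σ PV = 954.2881.
Macaulay duration = Σ(t·PV) / P = 4,429.6329 / 954.2881 = 4.64182 years.

4.6418 years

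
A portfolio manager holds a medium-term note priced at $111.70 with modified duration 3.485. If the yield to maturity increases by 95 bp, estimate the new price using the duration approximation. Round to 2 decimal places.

Duration approximation: ΔP/P ≈ -D_mod · Δy = -3.485 × (+0.0095) = -0.0331075.
New price ≈ 111.70 × (1 - 0.0331075) = 108.00189225.

$108.00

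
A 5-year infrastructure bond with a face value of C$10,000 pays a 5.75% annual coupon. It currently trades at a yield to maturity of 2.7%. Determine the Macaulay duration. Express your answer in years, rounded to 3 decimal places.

Periodic yield y = 0.027. Discount each cash flow and weight by its year:
  t   CF        PV=CF/(1+0.027)^t    t·PV
  1       575.00       559.8832       559.8832
  2       575.00       545.1637     1,090.3275
  3       575.00       530.8313     1,592.4939
  4       575.00       516.8756     2,067.5026
  5    10,575.00     9,256.1026    46,280.5128
  Σ                 11,408.8564    51,590.7199
Price P = Σ PV = 11,408.8564.
Macaulay duration = Σ(t·PV) / P = 51,590.7199 / 11,408.8564 = 4.52199 years.

4.522 years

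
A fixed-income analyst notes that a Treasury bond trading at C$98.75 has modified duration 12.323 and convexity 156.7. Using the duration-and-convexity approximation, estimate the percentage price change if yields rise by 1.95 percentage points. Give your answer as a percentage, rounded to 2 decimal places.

Duration effect: -D_mod·Δy = -12.323 × (+0.0195) = -0.2402985
Convexity effect: ½·C·(Δy)² = 0.5 × 156.7 × (0.0195)² = +0.0297925875
ΔP/P ≈ -0.2402985 + 0.0297925875 = -0.2105059125
= -21.05059125%.

-21.05%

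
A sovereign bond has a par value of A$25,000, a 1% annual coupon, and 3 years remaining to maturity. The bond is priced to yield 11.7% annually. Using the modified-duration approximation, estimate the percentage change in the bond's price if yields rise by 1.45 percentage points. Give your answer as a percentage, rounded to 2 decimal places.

-3.85%

Periodic yield y = 0.117. Modified duration first:
  t   CF        PV=CF/(1+0.117)^t    t·PV
  1       250.00       223.8138       223.8138
  2       250.00       200.3704       400.7409
  3    25,250.00    18,117.6499    54,352.9497
  Σ                 18,541.8341    54,977.5044
P = 18,541.8341; D_Mac = 2.96505 yrs; D_mod = 2.96505/(1+0.117) = 2.65448 yrs.
ΔP/P ≈ -D_mod · Δy = -2.65448 × (+0.0145) = -0.038490 = -3.8490%.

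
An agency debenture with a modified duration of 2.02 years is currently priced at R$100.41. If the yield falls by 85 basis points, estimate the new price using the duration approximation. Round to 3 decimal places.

R$102.134

Duration approximation: ΔP/P ≈ -D_mod · Δy = -2.02 × (-0.0085) = +0.017170.
New price ≈ 100.41 × (1 + 0.017170) = 102.1340397.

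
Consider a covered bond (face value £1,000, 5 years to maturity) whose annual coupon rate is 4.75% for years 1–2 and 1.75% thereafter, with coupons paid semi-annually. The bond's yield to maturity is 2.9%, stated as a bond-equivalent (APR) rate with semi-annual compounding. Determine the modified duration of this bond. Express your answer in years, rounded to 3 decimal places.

4.532 years

Periodic yield y = 0.0145. First find Macaulay duration:
  t   CF        PV=CF/(1+0.0145)^t    t·PV
  1        23.75        23.4105        23.4105
  2        23.75        23.0759        46.1519
  3        23.75        22.7461        68.2384
  4        23.75        22.4210        89.6841
  5         8.75         8.1423        40.7116
  6         8.75         8.0259        48.1556
  7         8.75         7.9112        55.3786
  8         8.75         7.7982        62.3852
  9         8.75         7.6867        69.1802
  10    1,008.75       873.5003     8,735.0025
  Σ                  1,004.7182     9,238.2986
P = 1,004.7182; Macaulay duration = 9,238.2986 / 1,004.7182 = 9.19492 half-year periods = 4.59746 years.
Modified duration = D_Mac / (1 + y) = 4.59746 / 1.0145 = 4.53175 years.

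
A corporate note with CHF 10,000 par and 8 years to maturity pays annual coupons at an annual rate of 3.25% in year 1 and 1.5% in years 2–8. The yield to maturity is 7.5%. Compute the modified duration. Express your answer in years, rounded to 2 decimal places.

Periodic yield y = 0.075. First find Macaulay duration:
  t   CF        PV=CF/(1+0.075)^t    t·PV
  1       325.00       302.3256       302.3256
  2       150.00       129.7999       259.5998
  3       150.00       120.7441       362.2323
  4       150.00       112.3201       449.2803
  5       150.00       104.4838       522.4190
  6       150.00        97.1942       583.1654
  7       150.00        90.4132       632.8926
  8    10,150.00     5,691.1277    45,529.0214
  Σ                  6,648.4086    48,640.9363
P = 6,648.4086; Macaulay duration = 48,640.9363 / 6,648.4086 = 7.31618 years.
Modified duration = D_Mac / (1 + y) = 7.31618 / 1.075 = 6.80575 years.

6.81 years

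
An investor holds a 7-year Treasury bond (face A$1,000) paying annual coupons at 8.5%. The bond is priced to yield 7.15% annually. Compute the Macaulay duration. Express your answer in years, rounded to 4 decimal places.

Periodic yield y = 0.0715. Discount each cash flow and weight by its year:
  t   CF        PV=CF/(1+0.0715)^t    t·PV
  1        85.00        79.3280        79.3280
  2        85.00        74.0346       148.0691
  3        85.00        69.0943       207.2830
  4        85.00        64.4837       257.9350
  5        85.00        60.1808       300.9041
  6        85.00        56.1650       336.9901
  7     1,085.00       669.0900     4,683.6297
  Σ                  1,072.3765     6,014.1390
Price P = Σ PV = 1,072.3765.
Macaulay duration = Σ(t·PV) / P = 6,014.1390 / 1,072.3765 = 5.60823 years.

5.6082 years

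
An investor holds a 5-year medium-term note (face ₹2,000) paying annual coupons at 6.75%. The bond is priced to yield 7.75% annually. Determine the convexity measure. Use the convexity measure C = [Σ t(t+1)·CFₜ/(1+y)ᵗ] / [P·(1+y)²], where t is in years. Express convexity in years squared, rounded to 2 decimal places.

21.69

With y = 0.0775:
  t   CF        PV=CF/(1+0.0775)^t    t·PV        t(t+1)·PV
  1       135.00       125.2900       125.2900         250.5800
  2       135.00       116.2784       232.5569         697.6707
  3       135.00       107.9150       323.7451       1,294.9803
  4       135.00       100.1532       400.6126       2,003.0632
  5     2,135.00     1,469.9802     7,349.9010      44,099.4060
  Σ                  1,919.6169     8,432.1056      48,345.7003
P = 1,919.6169.
Convexity = Σ t(t+1)·PV / [P·(1+y)²] = 48,345.7003 / (1,919.6169 × 1.161006) = 21.69246.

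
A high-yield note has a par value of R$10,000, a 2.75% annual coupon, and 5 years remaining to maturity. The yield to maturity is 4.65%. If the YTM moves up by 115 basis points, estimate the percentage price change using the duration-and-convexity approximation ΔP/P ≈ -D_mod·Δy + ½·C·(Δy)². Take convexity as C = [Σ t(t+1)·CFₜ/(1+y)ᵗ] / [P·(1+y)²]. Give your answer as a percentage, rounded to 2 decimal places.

With y = 0.0465:
  t   CF        PV=CF/(1+0.0465)^t    t·PV        t(t+1)·PV
  1       275.00       262.7807       262.7807         525.5614
  2       275.00       251.1043       502.2087       1,506.6261
  3       275.00       239.9468       719.8405       2,879.3618
  4       275.00       229.2851       917.1403       4,585.7013
  5    10,275.00     8,186.2625    40,931.3126     245,587.8753
  Σ                  9,169.3794    43,333.2827     255,085.1259
P = 9,169.3794; D_Mac = 4.72587 yrs; D_mod = 4.51588 yrs; C = 25.40193.
Duration effect: -4.51588 × (+0.0115) = -0.051933
Convexity effect: 0.5 × 25.40193 × (0.0115)² = +0.0016797
ΔP/P ≈ -0.051933 + 0.0016797 = -0.050253 = -5.0253%.

-5.03%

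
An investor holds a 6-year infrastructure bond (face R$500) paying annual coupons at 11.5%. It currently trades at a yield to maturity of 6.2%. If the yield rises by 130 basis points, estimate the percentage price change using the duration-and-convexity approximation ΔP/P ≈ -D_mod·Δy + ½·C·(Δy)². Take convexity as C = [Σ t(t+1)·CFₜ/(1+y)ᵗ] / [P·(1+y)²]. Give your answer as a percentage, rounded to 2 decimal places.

-5.65%

With y = 0.062:
  t   CF        PV=CF/(1+0.062)^t    t·PV        t(t+1)·PV
  1        57.50        54.1431        54.1431         108.2863
  2        57.50        50.9822       101.9645         305.8934
  3        57.50        48.0059       144.0176         576.0704
  4        57.50        45.2033       180.8130         904.0652
  5        57.50        42.5643       212.8214       1,276.9283
  6       557.50       388.5955     2,331.5730      16,321.0112
  Σ                    629.4943     3,025.3326      19,492.2547
P = 629.4943; D_Mac = 4.80597 yrs; D_mod = 4.52540 yrs; C = 27.45499.
Duration effect: -4.52540 × (+0.013) = -0.058830
Convexity effect: 0.5 × 27.45499 × (0.013)² = +0.0023199
ΔP/P ≈ -0.058830 + 0.0023199 = -0.056510 = -5.6510%.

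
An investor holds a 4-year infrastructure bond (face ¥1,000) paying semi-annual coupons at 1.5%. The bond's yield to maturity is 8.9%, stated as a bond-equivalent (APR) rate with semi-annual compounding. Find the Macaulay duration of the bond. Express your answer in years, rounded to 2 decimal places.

Periodic yield y = 0.0445. Discount each cash flow and weight by its period:
  t   CF        PV=CF/(1+0.0445)^t    t·PV
  1         7.50         7.1805         7.1805
  2         7.50         6.8746        13.7491
  3         7.50         6.5817        19.7450
  4         7.50         6.3013        25.2050
  5         7.50         6.0328        30.1640
  6         7.50         5.7758        34.6547
  7         7.50         5.5297        38.7080
  8     1,007.50       711.1767     5,689.4133
  Σ                    755.4529     5,858.8196
Price P = Σ PV = 755.4529.
Macaulay duration = Σ(t·PV) / P = 5,858.8196 / 755.4529 = 7.75537 half-year periods.
In years: 7.75537 / 2 = 3.87769 years.

3.88 years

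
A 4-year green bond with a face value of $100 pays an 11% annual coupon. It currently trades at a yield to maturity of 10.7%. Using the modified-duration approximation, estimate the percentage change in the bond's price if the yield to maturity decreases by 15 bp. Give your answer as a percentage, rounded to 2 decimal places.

+0.47%

Periodic yield y = 0.107. Modified duration first:
  t   CF        PV=CF/(1+0.107)^t    t·PV
  1        11.00         9.9368         9.9368
  2        11.00         8.9763        17.9526
  3        11.00         8.1087        24.3260
  4       111.00        73.9150       295.6599
  Σ                    100.9367       347.8753
P = 100.9367; D_Mac = 3.44647 yrs; D_mod = 3.44647/(1+0.107) = 3.11334 yrs.
ΔP/P ≈ -D_mod · Δy = -3.11334 × (-0.0015) = +0.004670 = +0.4670%.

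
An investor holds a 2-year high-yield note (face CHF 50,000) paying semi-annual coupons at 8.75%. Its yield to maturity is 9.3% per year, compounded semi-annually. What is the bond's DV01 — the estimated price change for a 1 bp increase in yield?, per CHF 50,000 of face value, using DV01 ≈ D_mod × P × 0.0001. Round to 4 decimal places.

Periodic yield y = 0.0465.
  t   CF        PV=CF/(1+0.0465)^t    t·PV
  1     2,187.50     2,090.3010     2,090.3010
  2     2,187.50     1,997.4209     3,994.8419
  3     2,187.50     1,908.6679     5,726.0036
  4    52,187.50    43,512.0517   174,048.2069
  Σ                 49,508.4415   185,859.3534
P = 49,508.4415; D_Mac = 3.75409 half-year periods = 1.87705 yrs; D_mod = 1.79364 yrs.
DV01 ≈ 1.79364 × 49,508.4415 × 0.0001 = 8.880046.

CHF 8.8800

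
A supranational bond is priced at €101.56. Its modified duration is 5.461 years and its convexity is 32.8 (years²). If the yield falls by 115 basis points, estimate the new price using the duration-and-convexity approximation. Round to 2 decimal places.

€108.16

Duration effect: -D_mod·Δy = -5.461 × (-0.0115) = +0.0628015
Convexity effect: ½·C·(Δy)² = 0.5 × 32.8 × (-0.0115)² = +0.0021689
ΔP/P ≈ +0.0628015 + 0.0021689 = +0.0649704
New price ≈ 101.56 × (1 + 0.0649704) = 108.158393824.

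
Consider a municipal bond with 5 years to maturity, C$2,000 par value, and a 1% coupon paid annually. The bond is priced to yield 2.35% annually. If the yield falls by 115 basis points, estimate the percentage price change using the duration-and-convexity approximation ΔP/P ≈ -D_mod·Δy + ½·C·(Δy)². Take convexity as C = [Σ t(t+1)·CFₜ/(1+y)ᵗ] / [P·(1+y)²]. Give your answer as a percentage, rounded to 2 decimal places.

+5.69%

With y = 0.0235:
  t   CF        PV=CF/(1+0.0235)^t    t·PV        t(t+1)·PV
  1        20.00        19.5408        19.5408          39.0816
  2        20.00        19.0921        38.1843         114.5528
  3        20.00        18.6538        55.9613         223.8452
  4        20.00        18.2255        72.9019         364.5093
  5     2,020.00     1,798.5070     8,992.5350      53,955.2102
  Σ                  1,874.0192     9,179.1232      54,697.1990
P = 1,874.0192; D_Mac = 4.89809 yrs; D_mod = 4.78563 yrs; C = 27.86220.
Duration effect: -4.78563 × (-0.0115) = +0.055035
Convexity effect: 0.5 × 27.86220 × (-0.0115)² = +0.0018424
ΔP/P ≈ +0.055035 + 0.0018424 = +0.056877 = +5.6877%.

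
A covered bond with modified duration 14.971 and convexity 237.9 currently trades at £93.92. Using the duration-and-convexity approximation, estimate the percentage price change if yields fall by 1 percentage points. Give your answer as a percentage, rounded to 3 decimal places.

Duration effect: -D_mod·Δy = -14.971 × (-0.01) = +0.149710
Convexity effect: ½·C·(Δy)² = 0.5 × 237.9 × (-0.01)² = +0.0118950
ΔP/P ≈ +0.149710 + 0.0118950 = +0.161605
= +16.1605%.

+16.161%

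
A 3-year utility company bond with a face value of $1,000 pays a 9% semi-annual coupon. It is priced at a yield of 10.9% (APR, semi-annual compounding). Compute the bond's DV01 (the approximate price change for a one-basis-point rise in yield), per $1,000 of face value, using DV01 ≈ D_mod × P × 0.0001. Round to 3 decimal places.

Periodic yield y = 0.0545.
  t   CF        PV=CF/(1+0.0545)^t    t·PV
  1        45.00        42.6743        42.6743
  2        45.00        40.4687        80.9374
  3        45.00        38.3772       115.1315
  4        45.00        36.3937       145.5748
  5        45.00        34.5128       172.5638
  6     1,045.00       760.0406     4,560.2435
  Σ                    952.4672     5,117.1252
P = 952.4672; D_Mac = 5.37250 half-year periods = 2.68625 yrs; D_mod = 2.54741 yrs.
DV01 ≈ 2.54741 × 952.4672 × 0.0001 = 0.242633.

$0.243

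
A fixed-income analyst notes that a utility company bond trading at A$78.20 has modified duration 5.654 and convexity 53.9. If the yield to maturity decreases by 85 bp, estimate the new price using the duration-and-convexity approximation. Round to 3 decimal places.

A$82.110

Duration effect: -D_mod·Δy = -5.654 × (-0.0085) = +0.048059
Convexity effect: ½·C·(Δy)² = 0.5 × 53.9 × (-0.0085)² = +0.0019471375
ΔP/P ≈ +0.048059 + 0.0019471375 = +0.0500061375
New price ≈ 78.20 × (1 + 0.0500061375) = 82.1104799525.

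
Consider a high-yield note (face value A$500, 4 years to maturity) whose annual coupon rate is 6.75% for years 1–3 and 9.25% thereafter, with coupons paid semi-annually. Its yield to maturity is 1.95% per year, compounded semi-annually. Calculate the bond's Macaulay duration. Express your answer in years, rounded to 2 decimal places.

3.61 years

Periodic yield y = 0.00975. Discount each cash flow and weight by its period:
  t   CF        PV=CF/(1+0.00975)^t    t·PV
  1       16.875        16.7121        16.7121
  2       16.875        16.5507        33.1014
  3       16.875        16.3909        49.1726
  4       16.875        16.2326        64.9304
  5       16.875        16.0759        80.3793
  6       16.875        15.9206        95.5239
  7       23.125        21.6065       151.2456
  8      523.125       484.0549     3,872.4388
  Σ                    603.5441     4,363.5042
Price P = Σ PV = 603.5441.
Macaulay duration = Σ(t·PV) / P = 4,363.5042 / 603.5441 = 7.22980 half-year periods.
In years: 7.22980 / 2 = 3.61490 years.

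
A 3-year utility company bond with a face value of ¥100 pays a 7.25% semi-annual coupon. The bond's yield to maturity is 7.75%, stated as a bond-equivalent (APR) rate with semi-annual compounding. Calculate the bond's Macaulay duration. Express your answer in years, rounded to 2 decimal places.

2.75 years

Periodic yield y = 0.03875. Discount each cash flow and weight by its period:
  t   CF        PV=CF/(1+0.03875)^t    t·PV
  1        3.625         3.4898         3.4898
  2        3.625         3.3596         6.7192
  3        3.625         3.2343         9.7028
  4        3.625         3.1136        12.4544
  5        3.625         2.9975        14.9873
  6      103.625        82.4894       494.9366
  Σ                     98.6841       542.2900
Price P = Σ PV = 98.6841.
Macaulay duration = Σ(t·PV) / P = 542.2900 / 98.6841 = 5.49521 half-year periods.
In years: 5.49521 / 2 = 2.74761 years.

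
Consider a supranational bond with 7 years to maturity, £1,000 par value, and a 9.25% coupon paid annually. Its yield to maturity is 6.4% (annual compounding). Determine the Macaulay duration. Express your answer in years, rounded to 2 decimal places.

5.57 years

Periodic yield y = 0.064. Discount each cash flow and weight by its year:
  t   CF        PV=CF/(1+0.064)^t    t·PV
  1        92.50        86.9361        86.9361
  2        92.50        81.7069       163.4137
  3        92.50        76.7922       230.3765
  4        92.50        72.1731       288.6923
  5        92.50        67.8318       339.1592
  6        92.50        63.7517       382.5104
  7     1,092.50       707.6688     4,953.6816
  Σ                  1,156.8605     6,444.7697
Price P = Σ PV = 1,156.8605.
Macaulay duration = Σ(t·PV) / P = 6,444.7697 / 1,156.8605 = 5.57091 years.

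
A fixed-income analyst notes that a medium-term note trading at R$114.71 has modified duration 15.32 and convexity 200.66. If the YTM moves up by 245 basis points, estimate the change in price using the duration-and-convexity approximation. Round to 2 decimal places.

-R$36.15

Duration effect: -D_mod·Δy = -15.32 × (+0.0245) = -0.375340
Convexity effect: ½·C·(Δy)² = 0.5 × 200.66 × (0.0245)² = +0.0602230825
ΔP/P ≈ -0.375340 + 0.0602230825 = -0.3151169175
ΔP ≈ 114.71 × (-0.3151169175) = -36.147061606425.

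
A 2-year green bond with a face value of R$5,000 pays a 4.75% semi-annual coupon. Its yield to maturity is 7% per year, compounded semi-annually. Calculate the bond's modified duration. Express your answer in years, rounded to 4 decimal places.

1.8645 years

Periodic yield y = 0.035. First find Macaulay duration:
  t   CF        PV=CF/(1+0.035)^t    t·PV
  1       118.75       114.7343       114.7343
  2       118.75       110.8544       221.7088
  3       118.75       107.1057       321.3171
  4     5,118.75     4,460.6949    17,842.7796
  Σ                  4,793.3893    18,500.5398
P = 4,793.3893; Macaulay duration = 18,500.5398 / 4,793.3893 = 3.85959 half-year periods = 1.92980 years.
Modified duration = D_Mac / (1 + y) = 1.92980 / 1.035 = 1.86454 years.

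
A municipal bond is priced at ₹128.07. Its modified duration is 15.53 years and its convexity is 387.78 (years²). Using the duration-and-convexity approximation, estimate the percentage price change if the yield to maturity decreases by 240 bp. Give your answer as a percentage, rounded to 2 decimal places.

Duration effect: -D_mod·Δy = -15.53 × (-0.024) = +0.372720
Convexity effect: ½·C·(Δy)² = 0.5 × 387.78 × (-0.024)² = +0.11168064
ΔP/P ≈ +0.372720 + 0.11168064 = +0.48440064
= +48.440064%.

+48.44%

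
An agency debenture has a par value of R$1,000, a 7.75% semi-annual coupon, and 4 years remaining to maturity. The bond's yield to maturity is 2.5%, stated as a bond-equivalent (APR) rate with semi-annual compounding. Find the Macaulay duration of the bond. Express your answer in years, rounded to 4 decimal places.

3.5639 years

Periodic yield y = 0.0125. Discount each cash flow and weight by its period:
  t   CF        PV=CF/(1+0.0125)^t    t·PV
  1        38.75        38.2716        38.2716
  2        38.75        37.7991        75.5982
  3        38.75        37.3325       111.9974
  4        38.75        36.8716       147.4863
  5        38.75        36.4164       182.0818
  6        38.75        35.9668       215.8007
  7        38.75        35.5227       248.6592
  8     1,038.75       940.4826     7,523.8611
  Σ                  1,198.6633     8,543.7562
Price P = Σ PV = 1,198.6633.
Macaulay duration = Σ(t·PV) / P = 8,543.7562 / 1,198.6633 = 7.12774 half-year periods.
In years: 7.12774 / 2 = 3.56387 years.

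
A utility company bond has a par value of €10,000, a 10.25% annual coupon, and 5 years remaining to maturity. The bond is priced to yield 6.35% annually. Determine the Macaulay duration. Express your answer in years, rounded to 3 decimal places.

Periodic yield y = 0.0635. Discount each cash flow and weight by its year:
  t   CF        PV=CF/(1+0.0635)^t    t·PV
  1     1,025.00       963.7988       963.7988
  2     1,025.00       906.2518     1,812.5036
  3     1,025.00       852.1408     2,556.4225
  4     1,025.00       801.2608     3,205.0431
  5    11,025.00     8,103.8450    40,519.2251
  Σ                 11,627.2972    49,056.9931
Price P = Σ PV = 11,627.2972.
Macaulay duration = Σ(t·PV) / P = 49,056.9931 / 11,627.2972 = 4.21912 years.

4.219 years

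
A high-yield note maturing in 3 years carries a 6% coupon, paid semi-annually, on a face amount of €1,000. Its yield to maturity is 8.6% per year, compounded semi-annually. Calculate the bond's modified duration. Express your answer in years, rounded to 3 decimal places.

2.666 years

Periodic yield y = 0.043. First find Macaulay duration:
  t   CF        PV=CF/(1+0.043)^t    t·PV
  1        30.00        28.7632        28.7632
  2        30.00        27.5774        55.1547
  3        30.00        26.4404        79.3213
  4        30.00        25.3504       101.4014
  5        30.00        24.3052       121.5261
  6     1,030.00       800.0762     4,800.4574
  Σ                    932.5128     5,186.6242
P = 932.5128; Macaulay duration = 5,186.6242 / 932.5128 = 5.56199 half-year periods = 2.78099 years.
Modified duration = D_Mac / (1 + y) = 2.78099 / 1.043 = 2.66634 years.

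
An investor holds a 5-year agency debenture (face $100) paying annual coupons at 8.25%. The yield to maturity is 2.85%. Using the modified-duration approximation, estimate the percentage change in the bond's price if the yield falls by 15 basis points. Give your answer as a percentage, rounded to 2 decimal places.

Periodic yield y = 0.0285. Modified duration first:
  t   CF        PV=CF/(1+0.0285)^t    t·PV
  1         8.25         8.0214         8.0214
  2         8.25         7.7991        15.5982
  3         8.25         7.5830        22.7490
  4         8.25         7.3729        29.4915
  5       108.25        94.0603       470.3016
  Σ                    124.8367       546.1617
P = 124.8367; D_Mac = 4.37501 yrs; D_mod = 4.37501/(1+0.0285) = 4.25378 yrs.
ΔP/P ≈ -D_mod · Δy = -4.25378 × (-0.0015) = +0.006381 = +0.6381%.

+0.64%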